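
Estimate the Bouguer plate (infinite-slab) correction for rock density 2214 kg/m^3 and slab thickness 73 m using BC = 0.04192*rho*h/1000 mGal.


BC = 0.04192 * rho * h / 1000
= 0.04192 * 2214 * 73 / 1000
= 6.7752 mGal

6.7752


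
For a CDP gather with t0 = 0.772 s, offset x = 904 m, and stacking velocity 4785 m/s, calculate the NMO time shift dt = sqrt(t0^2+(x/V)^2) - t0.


x/Vnmo = 904/4785 = 0.188924
(x/Vnmo)^2 = 0.035692
t0^2 = 0.595984
sqrt(0.595984 + 0.035692) = 0.794781
dt = 0.794781 - 0.772 = 0.022781

0.022781


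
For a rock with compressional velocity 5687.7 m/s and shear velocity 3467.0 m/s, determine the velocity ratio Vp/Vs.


Vp/Vs = 5687.7 / 3467.0
= 1.6405

1.6405


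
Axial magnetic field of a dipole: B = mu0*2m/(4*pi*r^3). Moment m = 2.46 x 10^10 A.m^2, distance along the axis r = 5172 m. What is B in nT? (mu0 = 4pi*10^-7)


m = 2.46 x 10^10 = 24600000000 A.m^2
2m = 49200000000 A.m^2
r^3 = 5172^3 = 138348848448
B = (4pi*10^-7) * 49200000000 / (4*pi * 138348848448) * 1e9
= 61826.543423 / 1738542903667.38 * 1e9
= 35.5623 nT

35.5623


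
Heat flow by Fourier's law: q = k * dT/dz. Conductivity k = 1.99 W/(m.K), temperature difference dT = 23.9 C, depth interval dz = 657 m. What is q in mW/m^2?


q = k * dT / dz * 1000
= 1.99 * 23.9 / 657 * 1000
= 0.072391 * 1000
= 72.3912 mW/m^2

72.3912


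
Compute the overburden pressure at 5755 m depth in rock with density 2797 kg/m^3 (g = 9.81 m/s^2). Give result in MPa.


P = rho * g * z / 1e6
= 2797 * 9.81 * 5755 / 1e6
= 157908970.35 / 1e6
= 157.909 MPa

157.909


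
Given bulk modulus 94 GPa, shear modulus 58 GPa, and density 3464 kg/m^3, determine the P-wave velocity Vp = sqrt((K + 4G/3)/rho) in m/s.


First compute the effective modulus:
K + 4G/3 = 94e9 + 4*58e9/3 = 171333333333.33 Pa
Then divide by density:
171333333333.33 / 3464 = 49461123.9415 Pa/(kg/m^3)
Take the square root:
Vp = sqrt(49461123.9415) = 7032.86 m/s

7032.86


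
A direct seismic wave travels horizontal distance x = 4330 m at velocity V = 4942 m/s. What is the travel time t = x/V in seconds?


t = x / V
= 4330 / 4942
= 0.8762 s

0.8762


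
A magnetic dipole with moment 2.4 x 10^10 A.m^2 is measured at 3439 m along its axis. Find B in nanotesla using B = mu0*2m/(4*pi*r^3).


m = 2.4 x 10^10 = 24000000000 A.m^2
2m = 48000000000 A.m^2
r^3 = 3439^3 = 40672093519
B = (4pi*10^-7) * 48000000000 / (4*pi * 40672093519) * 1e9
= 60318.578949 / 511100600821.63 * 1e9
= 118.017 nT

118.017


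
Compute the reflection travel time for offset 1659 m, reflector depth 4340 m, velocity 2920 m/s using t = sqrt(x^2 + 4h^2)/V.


x^2 + 4h^2 = 1659^2 + 4*4340^2 = 2752281 + 75342400 = 78094681
sqrt(78094681) = 8837.1195
t = 8837.1195 / 2920 = 3.0264 s

3.0264


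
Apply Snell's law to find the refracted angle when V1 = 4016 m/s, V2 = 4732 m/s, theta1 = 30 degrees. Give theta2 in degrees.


sin(theta1) = sin(30 deg) = 0.5
sin(theta2) = V2/V1 * sin(theta1) = 4732/4016 * 0.5 = 0.589143
theta2 = arcsin(0.589143) = 36.0962 degrees

36.0962


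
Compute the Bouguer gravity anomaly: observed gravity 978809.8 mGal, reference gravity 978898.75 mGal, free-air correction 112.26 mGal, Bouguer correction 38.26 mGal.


BA = g_obs - g_ref + FAC - BC
= 978809.8 - 978898.75 + 112.26 - 38.26
= -14.95 mGal

-14.95


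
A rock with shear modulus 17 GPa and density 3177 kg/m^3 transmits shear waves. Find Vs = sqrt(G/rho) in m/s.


Convert G to Pa: G = 17e9 Pa
Compute G/rho = 17e9 / 3177 = 5350960.0252
Vs = sqrt(5350960.0252) = 2313.21 m/s

2313.21


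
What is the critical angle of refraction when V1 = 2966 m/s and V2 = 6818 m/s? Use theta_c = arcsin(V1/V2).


V1/V2 = 2966/6818 = 0.435025
theta_c = arcsin(0.435025) = 25.7869 degrees

25.7869


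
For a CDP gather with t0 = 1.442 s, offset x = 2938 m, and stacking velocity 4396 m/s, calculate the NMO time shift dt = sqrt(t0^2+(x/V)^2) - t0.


x/Vnmo = 2938/4396 = 0.668335
(x/Vnmo)^2 = 0.446671
t0^2 = 2.079364
sqrt(2.079364 + 0.446671) = 1.589351
dt = 1.589351 - 1.442 = 0.147351

0.147351


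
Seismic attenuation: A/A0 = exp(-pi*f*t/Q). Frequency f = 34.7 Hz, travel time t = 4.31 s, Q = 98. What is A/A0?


pi*f*t/Q = pi*34.7*4.31/98 = 4.794359
A/A0 = exp(-4.794359) = 0.008276

0.008276


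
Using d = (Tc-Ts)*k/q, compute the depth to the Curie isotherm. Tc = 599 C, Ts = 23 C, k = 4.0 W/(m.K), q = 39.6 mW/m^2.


T_Curie - T_surf = 599 - 23 = 576 C
Convert q to W/m^2: 39.6 mW/m^2 = 0.0396 W/m^2
d = 576 * 4.0 / 0.0396 = 58181.82 m

58181.82


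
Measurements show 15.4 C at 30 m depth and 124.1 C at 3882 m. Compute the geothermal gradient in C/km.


dT = 124.1 - 15.4 = 108.7 C
dz = 3882 - 30 = 3852 m
gradient = dT/dz * 1000 = 108.7/3852 * 1000 = 28.2191 C/km

28.2191


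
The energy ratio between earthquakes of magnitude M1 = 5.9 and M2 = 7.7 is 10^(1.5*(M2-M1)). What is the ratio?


M2 - M1 = 7.7 - 5.9 = 1.8
1.5 * 1.8 = 2.7
ratio = 10^2.7 = 501.19

501.19


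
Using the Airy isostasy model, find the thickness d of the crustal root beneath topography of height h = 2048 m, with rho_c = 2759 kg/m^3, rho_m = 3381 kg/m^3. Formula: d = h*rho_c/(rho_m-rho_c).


rho_m - rho_c = 3381 - 2759 = 622
d = 2048 * 2759 / 622
= 5650432 / 622
= 9084.3 m

9084.3


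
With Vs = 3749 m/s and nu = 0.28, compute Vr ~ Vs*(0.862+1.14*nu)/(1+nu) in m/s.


Numerator factor = 0.862 + 1.14*0.28 = 1.1812
Denominator = 1 + 0.28 = 1.28
Vr = 3749 * 1.1812 / 1.28 = 3459.62 m/s

3459.62


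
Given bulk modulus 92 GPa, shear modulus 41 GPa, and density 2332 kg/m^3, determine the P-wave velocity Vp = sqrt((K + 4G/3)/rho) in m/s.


First compute the effective modulus:
K + 4G/3 = 92e9 + 4*41e9/3 = 146666666666.67 Pa
Then divide by density:
146666666666.67 / 2332 = 62893081.761 Pa/(kg/m^3)
Take the square root:
Vp = sqrt(62893081.761) = 7930.52 m/s

7930.52


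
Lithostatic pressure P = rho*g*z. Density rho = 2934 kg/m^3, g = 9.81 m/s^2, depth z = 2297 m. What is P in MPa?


P = rho * g * z / 1e6
= 2934 * 9.81 * 2297 / 1e6
= 66113494.38 / 1e6
= 66.1135 MPa

66.1135


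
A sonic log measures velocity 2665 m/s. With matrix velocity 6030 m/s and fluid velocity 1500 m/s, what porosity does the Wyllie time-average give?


1/V - 1/Vm = 1/2665 - 1/6030 = 0.0002094
1/Vf - 1/Vm = 1/1500 - 1/6030 = 0.00050083
phi = 0.0002094 / 0.00050083 = 0.4181

0.4181


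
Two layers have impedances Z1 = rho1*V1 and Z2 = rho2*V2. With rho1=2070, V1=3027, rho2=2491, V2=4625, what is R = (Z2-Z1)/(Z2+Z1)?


Z1 = 2070 * 3027 = 6265890
Z2 = 2491 * 4625 = 11520875
R = (11520875 - 6265890) / (11520875 + 6265890) = 5254985 / 17786765 = 0.2954

0.2954


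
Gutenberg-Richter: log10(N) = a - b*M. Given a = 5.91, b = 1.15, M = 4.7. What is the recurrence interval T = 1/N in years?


log10(N) = 5.91 - 1.15*4.7 = 0.505
N = 10^0.505 = 3.198895
T = 1/N = 1/3.198895 = 0.3126 years

0.3126


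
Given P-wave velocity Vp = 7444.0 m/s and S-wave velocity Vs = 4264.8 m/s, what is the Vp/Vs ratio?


Vp/Vs = 7444.0 / 4264.8
= 1.7455

1.7455


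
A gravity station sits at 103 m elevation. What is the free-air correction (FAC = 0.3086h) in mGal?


FAC = 0.3086 * h
= 0.3086 * 103
= 31.7858 mGal

31.7858


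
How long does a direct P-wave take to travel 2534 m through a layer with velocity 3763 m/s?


t = x / V
= 2534 / 3763
= 0.6734 s

0.6734


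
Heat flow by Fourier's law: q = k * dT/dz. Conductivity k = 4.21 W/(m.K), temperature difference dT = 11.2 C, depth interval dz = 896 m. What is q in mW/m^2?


q = k * dT / dz * 1000
= 4.21 * 11.2 / 896 * 1000
= 0.052625 * 1000
= 52.625 mW/m^2

52.625


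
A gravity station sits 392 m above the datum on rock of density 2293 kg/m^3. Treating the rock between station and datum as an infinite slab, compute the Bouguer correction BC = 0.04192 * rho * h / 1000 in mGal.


BC = 0.04192 * rho * h / 1000
= 0.04192 * 2293 * 392 / 1000
= 37.68 mGal

37.68


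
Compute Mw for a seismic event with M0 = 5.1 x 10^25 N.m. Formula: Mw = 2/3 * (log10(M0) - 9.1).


log10(M0) = log10(5.1 x 10^25) = 25.7076
Mw = 2/3 * (25.7076 - 9.1)
= 2/3 * 16.6076
= 11.07

11.07


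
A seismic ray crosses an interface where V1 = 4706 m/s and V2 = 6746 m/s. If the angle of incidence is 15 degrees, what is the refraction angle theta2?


sin(theta1) = sin(15 deg) = 0.258819
sin(theta2) = V2/V1 * sin(theta1) = 6746/4706 * 0.258819 = 0.371014
theta2 = arcsin(0.371014) = 21.7782 degrees

21.7782


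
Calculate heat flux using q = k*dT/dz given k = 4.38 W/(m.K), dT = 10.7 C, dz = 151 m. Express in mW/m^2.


q = k * dT / dz * 1000
= 4.38 * 10.7 / 151 * 1000
= 0.310371 * 1000
= 310.3709 mW/m^2

310.3709


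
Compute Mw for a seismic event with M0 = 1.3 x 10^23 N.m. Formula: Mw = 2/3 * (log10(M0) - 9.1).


log10(M0) = log10(1.3 x 10^23) = 23.1139
Mw = 2/3 * (23.1139 - 9.1)
= 2/3 * 14.0139
= 9.34

9.34


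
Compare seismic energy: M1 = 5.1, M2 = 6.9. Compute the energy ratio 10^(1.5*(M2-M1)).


M2 - M1 = 6.9 - 5.1 = 1.8
1.5 * 1.8 = 2.7
ratio = 10^2.7 = 501.19

501.19


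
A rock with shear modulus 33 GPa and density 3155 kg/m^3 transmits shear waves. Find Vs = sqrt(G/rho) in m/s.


Convert G to Pa: G = 33e9 Pa
Compute G/rho = 33e9 / 3155 = 10459587.9556
Vs = sqrt(10459587.9556) = 3234.13 m/s

3234.13


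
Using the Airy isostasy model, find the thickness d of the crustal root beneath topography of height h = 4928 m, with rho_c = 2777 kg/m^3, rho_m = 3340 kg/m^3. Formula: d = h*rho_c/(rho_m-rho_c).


rho_m - rho_c = 3340 - 2777 = 563
d = 4928 * 2777 / 563
= 13685056 / 563
= 24307.38 m

24307.38


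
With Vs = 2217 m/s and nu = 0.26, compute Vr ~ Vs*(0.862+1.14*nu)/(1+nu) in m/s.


Numerator factor = 0.862 + 1.14*0.26 = 1.1584
Denominator = 1 + 0.26 = 1.26
Vr = 2217 * 1.1584 / 1.26 = 2038.23 m/s

2038.23


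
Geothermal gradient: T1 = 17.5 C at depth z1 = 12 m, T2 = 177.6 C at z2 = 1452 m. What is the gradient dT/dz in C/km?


dT = 177.6 - 17.5 = 160.1 C
dz = 1452 - 12 = 1440 m
gradient = dT/dz * 1000 = 160.1/1440 * 1000 = 111.1806 C/km

111.1806


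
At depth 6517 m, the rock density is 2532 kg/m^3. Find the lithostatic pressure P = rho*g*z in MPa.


P = rho * g * z / 1e6
= 2532 * 9.81 * 6517 / 1e6
= 161875241.64 / 1e6
= 161.8752 MPa

161.8752


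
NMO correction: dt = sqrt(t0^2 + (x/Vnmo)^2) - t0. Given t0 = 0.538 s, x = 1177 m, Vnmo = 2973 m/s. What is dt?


x/Vnmo = 1177/2973 = 0.395896
(x/Vnmo)^2 = 0.156734
t0^2 = 0.289444
sqrt(0.289444 + 0.156734) = 0.667966
dt = 0.667966 - 0.538 = 0.129966

0.129966


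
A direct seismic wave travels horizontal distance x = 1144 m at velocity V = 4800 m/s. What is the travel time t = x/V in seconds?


t = x / V
= 1144 / 4800
= 0.2383 s

0.2383


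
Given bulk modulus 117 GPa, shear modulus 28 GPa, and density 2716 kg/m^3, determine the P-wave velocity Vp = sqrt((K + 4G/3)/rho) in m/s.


First compute the effective modulus:
K + 4G/3 = 117e9 + 4*28e9/3 = 154333333333.33 Pa
Then divide by density:
154333333333.33 / 2716 = 56823760.432 Pa/(kg/m^3)
Take the square root:
Vp = sqrt(56823760.432) = 7538.15 m/s

7538.15


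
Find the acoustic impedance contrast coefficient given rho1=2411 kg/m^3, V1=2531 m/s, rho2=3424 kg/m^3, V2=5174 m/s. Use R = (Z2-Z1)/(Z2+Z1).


Z1 = 2411 * 2531 = 6102241
Z2 = 3424 * 5174 = 17715776
R = (17715776 - 6102241) / (17715776 + 6102241) = 11613535 / 23818017 = 0.4876

0.4876


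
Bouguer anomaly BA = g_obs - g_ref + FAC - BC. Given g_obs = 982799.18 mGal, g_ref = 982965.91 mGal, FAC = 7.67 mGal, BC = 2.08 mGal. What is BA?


BA = g_obs - g_ref + FAC - BC
= 982799.18 - 982965.91 + 7.67 - 2.08
= -161.14 mGal

-161.14


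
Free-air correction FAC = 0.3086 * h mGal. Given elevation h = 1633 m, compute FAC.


FAC = 0.3086 * h
= 0.3086 * 1633
= 503.9438 mGal

503.9438


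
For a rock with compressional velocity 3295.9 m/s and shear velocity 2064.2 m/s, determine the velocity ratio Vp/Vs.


Vp/Vs = 3295.9 / 2064.2
= 1.5967

1.5967


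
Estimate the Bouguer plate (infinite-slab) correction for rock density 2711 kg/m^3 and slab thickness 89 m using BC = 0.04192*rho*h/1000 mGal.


BC = 0.04192 * rho * h / 1000
= 0.04192 * 2711 * 89 / 1000
= 10.1144 mGal

10.1144


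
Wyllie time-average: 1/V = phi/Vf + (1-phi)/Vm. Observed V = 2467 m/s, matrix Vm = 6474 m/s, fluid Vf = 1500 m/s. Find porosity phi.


1/V - 1/Vm = 1/2467 - 1/6474 = 0.00025089
1/Vf - 1/Vm = 1/1500 - 1/6474 = 0.0005122
phi = 0.00025089 / 0.0005122 = 0.4898

0.4898


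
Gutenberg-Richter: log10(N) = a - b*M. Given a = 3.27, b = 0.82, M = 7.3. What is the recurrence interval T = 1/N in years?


log10(N) = 3.27 - 0.82*7.3 = -2.716
N = 10^-2.716 = 0.001923
T = 1/N = 1/0.001923 = 519.996 years

519.996


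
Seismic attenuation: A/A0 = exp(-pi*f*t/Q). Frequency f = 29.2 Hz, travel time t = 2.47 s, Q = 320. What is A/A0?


pi*f*t/Q = pi*29.2*2.47/320 = 0.708076
A/A0 = exp(-0.708076) = 0.492591

0.492591


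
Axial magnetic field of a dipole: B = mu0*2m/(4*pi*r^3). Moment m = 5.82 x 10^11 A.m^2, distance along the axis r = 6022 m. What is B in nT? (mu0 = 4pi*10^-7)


m = 5.82 x 10^11 = 582000000000 A.m^2
2m = 1164000000000 A.m^2
r^3 = 6022^3 = 218384722648
B = (4pi*10^-7) * 1164000000000 / (4*pi * 218384722648) * 1e9
= 1462725.539511 / 2744303361308.81 * 1e9
= 533.0043 nT

533.0043


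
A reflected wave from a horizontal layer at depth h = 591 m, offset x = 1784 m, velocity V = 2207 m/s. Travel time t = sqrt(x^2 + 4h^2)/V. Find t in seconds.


x^2 + 4h^2 = 1784^2 + 4*591^2 = 3182656 + 1397124 = 4579780
sqrt(4579780) = 2140.0421
t = 2140.0421 / 2207 = 0.9697 s

0.9697


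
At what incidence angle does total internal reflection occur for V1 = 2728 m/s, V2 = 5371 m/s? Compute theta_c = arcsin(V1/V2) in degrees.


V1/V2 = 2728/5371 = 0.507913
theta_c = arcsin(0.507913) = 30.5249 degrees

30.5249


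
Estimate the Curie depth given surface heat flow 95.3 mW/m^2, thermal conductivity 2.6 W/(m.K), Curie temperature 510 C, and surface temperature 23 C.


T_Curie - T_surf = 510 - 23 = 487 C
Convert q to W/m^2: 95.3 mW/m^2 = 0.0953 W/m^2
d = 487 * 2.6 / 0.0953 = 13286.46 m

13286.46


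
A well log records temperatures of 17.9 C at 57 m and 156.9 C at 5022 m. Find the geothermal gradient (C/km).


dT = 156.9 - 17.9 = 139.0 C
dz = 5022 - 57 = 4965 m
gradient = dT/dz * 1000 = 139.0/4965 * 1000 = 27.996 C/km

27.996


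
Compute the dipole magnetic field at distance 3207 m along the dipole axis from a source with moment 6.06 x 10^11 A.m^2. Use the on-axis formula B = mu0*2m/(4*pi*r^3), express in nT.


m = 6.06 x 10^11 = 606000000000 A.m^2
2m = 1212000000000 A.m^2
r^3 = 3207^3 = 32983510743
B = (4pi*10^-7) * 1212000000000 / (4*pi * 32983510743) * 1e9
= 1523044.11846 / 414483020159.24 * 1e9
= 3674.5634 nT

3674.5634


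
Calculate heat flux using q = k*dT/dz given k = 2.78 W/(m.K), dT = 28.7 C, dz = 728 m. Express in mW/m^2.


q = k * dT / dz * 1000
= 2.78 * 28.7 / 728 * 1000
= 0.109596 * 1000
= 109.5962 mW/m^2

109.5962


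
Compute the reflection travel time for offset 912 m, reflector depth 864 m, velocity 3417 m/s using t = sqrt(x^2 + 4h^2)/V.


x^2 + 4h^2 = 912^2 + 4*864^2 = 831744 + 2985984 = 3817728
sqrt(3817728) = 1953.9007
t = 1953.9007 / 3417 = 0.5718 s

0.5718


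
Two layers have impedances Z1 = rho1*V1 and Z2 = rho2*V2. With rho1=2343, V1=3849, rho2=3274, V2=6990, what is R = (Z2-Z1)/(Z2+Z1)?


Z1 = 2343 * 3849 = 9018207
Z2 = 3274 * 6990 = 22885260
R = (22885260 - 9018207) / (22885260 + 9018207) = 13867053 / 31903467 = 0.4347

0.4347


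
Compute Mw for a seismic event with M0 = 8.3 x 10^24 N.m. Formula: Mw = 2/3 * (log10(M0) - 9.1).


log10(M0) = log10(8.3 x 10^24) = 24.9191
Mw = 2/3 * (24.9191 - 9.1)
= 2/3 * 15.8191
= 10.55

10.55


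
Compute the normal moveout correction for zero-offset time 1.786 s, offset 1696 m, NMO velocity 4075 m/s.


x/Vnmo = 1696/4075 = 0.416196
(x/Vnmo)^2 = 0.173219
t0^2 = 3.189796
sqrt(3.189796 + 0.173219) = 1.833853
dt = 1.833853 - 1.786 = 0.047853

0.047853


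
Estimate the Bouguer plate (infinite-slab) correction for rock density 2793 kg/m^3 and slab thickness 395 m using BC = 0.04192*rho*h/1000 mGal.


BC = 0.04192 * rho * h / 1000
= 0.04192 * 2793 * 395 / 1000
= 46.2476 mGal

46.2476


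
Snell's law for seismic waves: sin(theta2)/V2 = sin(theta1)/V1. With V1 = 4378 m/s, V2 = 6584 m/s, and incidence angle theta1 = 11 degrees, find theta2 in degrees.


sin(theta1) = sin(11 deg) = 0.190809
sin(theta2) = V2/V1 * sin(theta1) = 6584/4378 * 0.190809 = 0.286954
theta2 = arcsin(0.286954) = 16.6757 degrees

16.6757


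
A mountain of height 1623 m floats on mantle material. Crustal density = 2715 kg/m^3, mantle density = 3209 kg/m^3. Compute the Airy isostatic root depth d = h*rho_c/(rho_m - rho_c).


rho_m - rho_c = 3209 - 2715 = 494
d = 1623 * 2715 / 494
= 4406445 / 494
= 8919.93 m

8919.93


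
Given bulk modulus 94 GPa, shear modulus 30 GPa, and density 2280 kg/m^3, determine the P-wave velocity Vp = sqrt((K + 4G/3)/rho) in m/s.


First compute the effective modulus:
K + 4G/3 = 94e9 + 4*30e9/3 = 134000000000.0 Pa
Then divide by density:
134000000000.0 / 2280 = 58771929.8246 Pa/(kg/m^3)
Take the square root:
Vp = sqrt(58771929.8246) = 7666.29 m/s

7666.29


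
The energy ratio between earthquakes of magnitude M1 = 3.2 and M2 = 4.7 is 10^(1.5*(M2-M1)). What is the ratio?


M2 - M1 = 4.7 - 3.2 = 1.5
1.5 * 1.5 = 2.25
ratio = 10^2.25 = 177.83

177.83


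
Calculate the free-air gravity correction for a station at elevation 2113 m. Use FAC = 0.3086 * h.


FAC = 0.3086 * h
= 0.3086 * 2113
= 652.0718 mGal

652.0718


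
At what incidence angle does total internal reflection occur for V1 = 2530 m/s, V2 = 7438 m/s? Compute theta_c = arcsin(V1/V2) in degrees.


V1/V2 = 2530/7438 = 0.340145
theta_c = arcsin(0.340145) = 19.8857 degrees

19.8857


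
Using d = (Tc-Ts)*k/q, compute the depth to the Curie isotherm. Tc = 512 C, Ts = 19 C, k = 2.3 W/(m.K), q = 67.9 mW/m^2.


T_Curie - T_surf = 512 - 19 = 493 C
Convert q to W/m^2: 67.9 mW/m^2 = 0.0679 W/m^2
d = 493 * 2.3 / 0.0679 = 16699.56 m

16699.56


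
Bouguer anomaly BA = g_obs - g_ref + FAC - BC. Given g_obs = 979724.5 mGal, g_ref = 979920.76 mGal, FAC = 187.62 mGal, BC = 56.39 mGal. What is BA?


BA = g_obs - g_ref + FAC - BC
= 979724.5 - 979920.76 + 187.62 - 56.39
= -65.03 mGal

-65.03


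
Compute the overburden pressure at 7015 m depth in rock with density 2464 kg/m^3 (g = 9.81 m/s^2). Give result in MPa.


P = rho * g * z / 1e6
= 2464 * 9.81 * 7015 / 1e6
= 169565457.6 / 1e6
= 169.5655 MPa

169.5655


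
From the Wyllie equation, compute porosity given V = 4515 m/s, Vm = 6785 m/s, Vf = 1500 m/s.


1/V - 1/Vm = 1/4515 - 1/6785 = 7.41e-05
1/Vf - 1/Vm = 1/1500 - 1/6785 = 0.00051928
phi = 7.41e-05 / 0.00051928 = 0.1427

0.1427


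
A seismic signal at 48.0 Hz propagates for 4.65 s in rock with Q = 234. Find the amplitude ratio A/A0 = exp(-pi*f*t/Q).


pi*f*t/Q = pi*48.0*4.65/234 = 2.996596
A/A0 = exp(-2.996596) = 0.049957

0.049957


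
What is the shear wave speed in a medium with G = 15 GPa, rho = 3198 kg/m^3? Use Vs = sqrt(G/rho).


Convert G to Pa: G = 15e9 Pa
Compute G/rho = 15e9 / 3198 = 4690431.5197
Vs = sqrt(4690431.5197) = 2165.74 m/s

2165.74


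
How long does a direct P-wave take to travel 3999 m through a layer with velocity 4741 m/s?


t = x / V
= 3999 / 4741
= 0.8435 s

0.8435


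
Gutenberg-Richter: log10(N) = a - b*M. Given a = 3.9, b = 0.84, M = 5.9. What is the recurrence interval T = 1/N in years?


log10(N) = 3.9 - 0.84*5.9 = -1.056
N = 10^-1.056 = 0.087902
T = 1/N = 1/0.087902 = 11.3763 years

11.3763


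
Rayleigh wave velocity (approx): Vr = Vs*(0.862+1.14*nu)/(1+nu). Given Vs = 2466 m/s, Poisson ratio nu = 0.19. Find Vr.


Numerator factor = 0.862 + 1.14*0.19 = 1.0786
Denominator = 1 + 0.19 = 1.19
Vr = 2466 * 1.0786 / 1.19 = 2235.15 m/s

2235.15


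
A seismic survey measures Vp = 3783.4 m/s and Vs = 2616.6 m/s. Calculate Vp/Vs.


Vp/Vs = 3783.4 / 2616.6
= 1.4459

1.4459


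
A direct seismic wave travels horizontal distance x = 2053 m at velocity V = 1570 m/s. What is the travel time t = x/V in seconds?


t = x / V
= 2053 / 1570
= 1.3076 s

1.3076


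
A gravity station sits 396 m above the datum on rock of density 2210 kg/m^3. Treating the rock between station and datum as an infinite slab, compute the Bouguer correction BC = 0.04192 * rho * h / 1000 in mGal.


BC = 0.04192 * rho * h / 1000
= 0.04192 * 2210 * 396 / 1000
= 36.6867 mGal

36.6867


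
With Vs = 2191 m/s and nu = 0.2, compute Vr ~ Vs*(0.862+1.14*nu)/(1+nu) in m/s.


Numerator factor = 0.862 + 1.14*0.2 = 1.09
Denominator = 1 + 0.2 = 1.2
Vr = 2191 * 1.09 / 1.2 = 1990.16 m/s

1990.16


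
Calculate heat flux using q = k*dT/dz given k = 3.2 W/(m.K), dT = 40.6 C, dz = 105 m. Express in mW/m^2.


q = k * dT / dz * 1000
= 3.2 * 40.6 / 105 * 1000
= 1.237333 * 1000
= 1237.3333 mW/m^2

1237.3333


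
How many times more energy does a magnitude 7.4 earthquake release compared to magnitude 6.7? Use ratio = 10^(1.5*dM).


M2 - M1 = 7.4 - 6.7 = 0.7
1.5 * 0.7 = 1.05
ratio = 10^1.05 = 11.22

11.22


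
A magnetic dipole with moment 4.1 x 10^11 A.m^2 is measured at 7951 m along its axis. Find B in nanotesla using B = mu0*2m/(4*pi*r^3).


m = 4.1 x 10^11 = 410000000000 A.m^2
2m = 820000000000 A.m^2
r^3 = 7951^3 = 502649506351
B = (4pi*10^-7) * 820000000000 / (4*pi * 502649506351) * 1e9
= 1030442.390377 / 6316479985931.35 * 1e9
= 163.1355 nT

163.1355


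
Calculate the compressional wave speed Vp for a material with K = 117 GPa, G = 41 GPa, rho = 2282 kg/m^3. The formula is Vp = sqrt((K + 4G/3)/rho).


First compute the effective modulus:
K + 4G/3 = 117e9 + 4*41e9/3 = 171666666666.67 Pa
Then divide by density:
171666666666.67 / 2282 = 75226409.5822 Pa/(kg/m^3)
Take the square root:
Vp = sqrt(75226409.5822) = 8673.32 m/s

8673.32


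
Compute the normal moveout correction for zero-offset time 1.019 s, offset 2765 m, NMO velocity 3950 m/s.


x/Vnmo = 2765/3950 = 0.7
(x/Vnmo)^2 = 0.49
t0^2 = 1.038361
sqrt(1.038361 + 0.49) = 1.236269
dt = 1.236269 - 1.019 = 0.217269

0.217269


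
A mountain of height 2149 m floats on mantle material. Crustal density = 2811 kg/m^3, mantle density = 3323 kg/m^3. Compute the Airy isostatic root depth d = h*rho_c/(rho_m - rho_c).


rho_m - rho_c = 3323 - 2811 = 512
d = 2149 * 2811 / 512
= 6040839 / 512
= 11798.51 m

11798.51


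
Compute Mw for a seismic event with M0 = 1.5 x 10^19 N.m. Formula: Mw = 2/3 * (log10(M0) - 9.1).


log10(M0) = log10(1.5 x 10^19) = 19.1761
Mw = 2/3 * (19.1761 - 9.1)
= 2/3 * 10.0761
= 6.72

6.72


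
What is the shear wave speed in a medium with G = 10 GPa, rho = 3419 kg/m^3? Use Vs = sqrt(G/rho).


Convert G to Pa: G = 10e9 Pa
Compute G/rho = 10e9 / 3419 = 2924831.8222
Vs = sqrt(2924831.8222) = 1710.21 m/s

1710.21


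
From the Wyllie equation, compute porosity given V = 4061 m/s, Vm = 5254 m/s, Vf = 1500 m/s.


1/V - 1/Vm = 1/4061 - 1/5254 = 5.591e-05
1/Vf - 1/Vm = 1/1500 - 1/5254 = 0.00047634
phi = 5.591e-05 / 0.00047634 = 0.1174

0.1174


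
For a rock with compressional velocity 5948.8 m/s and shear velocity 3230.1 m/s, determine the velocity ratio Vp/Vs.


Vp/Vs = 5948.8 / 3230.1
= 1.8417

1.8417


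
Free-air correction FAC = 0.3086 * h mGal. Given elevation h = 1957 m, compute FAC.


FAC = 0.3086 * h
= 0.3086 * 1957
= 603.9302 mGal

603.9302


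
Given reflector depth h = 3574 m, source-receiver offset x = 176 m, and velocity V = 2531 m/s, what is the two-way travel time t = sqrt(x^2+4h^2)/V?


x^2 + 4h^2 = 176^2 + 4*3574^2 = 30976 + 51093904 = 51124880
sqrt(51124880) = 7150.1664
t = 7150.1664 / 2531 = 2.825 s

2.825


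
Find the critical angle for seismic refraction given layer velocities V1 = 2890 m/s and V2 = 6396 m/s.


V1/V2 = 2890/6396 = 0.451845
theta_c = arcsin(0.451845) = 26.8621 degrees

26.8621


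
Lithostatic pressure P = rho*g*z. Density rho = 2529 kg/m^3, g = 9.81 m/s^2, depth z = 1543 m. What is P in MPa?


P = rho * g * z / 1e6
= 2529 * 9.81 * 1543 / 1e6
= 38281043.07 / 1e6
= 38.281 MPa

38.281


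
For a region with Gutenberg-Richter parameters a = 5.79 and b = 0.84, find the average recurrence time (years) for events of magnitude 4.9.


log10(N) = 5.79 - 0.84*4.9 = 1.674
N = 10^1.674 = 47.206304
T = 1/N = 1/47.206304 = 0.0212 years

0.0212


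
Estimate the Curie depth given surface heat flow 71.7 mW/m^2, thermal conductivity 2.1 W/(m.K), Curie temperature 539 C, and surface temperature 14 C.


T_Curie - T_surf = 539 - 14 = 525 C
Convert q to W/m^2: 71.7 mW/m^2 = 0.0717 W/m^2
d = 525 * 2.1 / 0.0717 = 15376.57 m

15376.57


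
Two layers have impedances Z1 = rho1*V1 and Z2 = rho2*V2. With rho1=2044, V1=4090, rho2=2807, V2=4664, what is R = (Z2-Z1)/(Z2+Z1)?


Z1 = 2044 * 4090 = 8359960
Z2 = 2807 * 4664 = 13091848
R = (13091848 - 8359960) / (13091848 + 8359960) = 4731888 / 21451808 = 0.2206

0.2206


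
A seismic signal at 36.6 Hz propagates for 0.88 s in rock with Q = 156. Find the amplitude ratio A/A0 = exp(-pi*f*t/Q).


pi*f*t/Q = pi*36.6*0.88/156 = 0.648618
A/A0 = exp(-0.648618) = 0.522768

0.522768


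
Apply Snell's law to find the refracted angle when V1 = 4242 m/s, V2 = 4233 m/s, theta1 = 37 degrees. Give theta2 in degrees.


sin(theta1) = sin(37 deg) = 0.601815
sin(theta2) = V2/V1 * sin(theta1) = 4233/4242 * 0.601815 = 0.600538
theta2 = arcsin(0.600538) = 36.9085 degrees

36.9085


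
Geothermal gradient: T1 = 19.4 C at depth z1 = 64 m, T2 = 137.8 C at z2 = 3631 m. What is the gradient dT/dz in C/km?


dT = 137.8 - 19.4 = 118.4 C
dz = 3631 - 64 = 3567 m
gradient = dT/dz * 1000 = 118.4/3567 * 1000 = 33.1932 C/km

33.1932


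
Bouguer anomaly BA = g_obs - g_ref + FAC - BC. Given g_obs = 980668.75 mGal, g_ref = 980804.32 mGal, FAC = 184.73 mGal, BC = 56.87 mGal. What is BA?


BA = g_obs - g_ref + FAC - BC
= 980668.75 - 980804.32 + 184.73 - 56.87
= -7.71 mGal

-7.71


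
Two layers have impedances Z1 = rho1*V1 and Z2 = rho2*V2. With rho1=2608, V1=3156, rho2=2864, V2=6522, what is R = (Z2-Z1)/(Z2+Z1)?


Z1 = 2608 * 3156 = 8230848
Z2 = 2864 * 6522 = 18679008
R = (18679008 - 8230848) / (18679008 + 8230848) = 10448160 / 26909856 = 0.3883

0.3883


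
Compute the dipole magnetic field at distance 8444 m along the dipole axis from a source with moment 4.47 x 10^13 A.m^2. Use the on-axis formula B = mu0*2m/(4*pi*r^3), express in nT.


m = 4.47 x 10^13 = 44700000000000 A.m^2
2m = 89400000000000 A.m^2
r^3 = 8444^3 = 602066792384
B = (4pi*10^-7) * 89400000000000 / (4*pi * 602066792384) * 1e9
= 112343353.292371 / 7565794447695.78 * 1e9
= 14848.8508 nT

14848.8508


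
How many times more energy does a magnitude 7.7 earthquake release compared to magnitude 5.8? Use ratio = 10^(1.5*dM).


M2 - M1 = 7.7 - 5.8 = 1.9
1.5 * 1.9 = 2.85
ratio = 10^2.85 = 707.95

707.95


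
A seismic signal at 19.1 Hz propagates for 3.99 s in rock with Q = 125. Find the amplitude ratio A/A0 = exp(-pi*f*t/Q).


pi*f*t/Q = pi*19.1*3.99/125 = 1.915341
A/A0 = exp(-1.915341) = 0.147292

0.147292


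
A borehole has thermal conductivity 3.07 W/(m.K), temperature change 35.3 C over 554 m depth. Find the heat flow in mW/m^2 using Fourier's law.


q = k * dT / dz * 1000
= 3.07 * 35.3 / 554 * 1000
= 0.195616 * 1000
= 195.6155 mW/m^2

195.6155


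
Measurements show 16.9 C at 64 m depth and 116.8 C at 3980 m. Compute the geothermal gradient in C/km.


dT = 116.8 - 16.9 = 99.9 C
dz = 3980 - 64 = 3916 m
gradient = dT/dz * 1000 = 99.9/3916 * 1000 = 25.5107 C/km

25.5107


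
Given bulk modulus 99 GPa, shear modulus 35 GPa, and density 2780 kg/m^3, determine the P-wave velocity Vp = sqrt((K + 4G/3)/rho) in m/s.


First compute the effective modulus:
K + 4G/3 = 99e9 + 4*35e9/3 = 145666666666.67 Pa
Then divide by density:
145666666666.67 / 2780 = 52398081.5348 Pa/(kg/m^3)
Take the square root:
Vp = sqrt(52398081.5348) = 7238.65 m/s

7238.65


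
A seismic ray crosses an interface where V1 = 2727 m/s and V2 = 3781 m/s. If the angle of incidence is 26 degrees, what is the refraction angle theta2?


sin(theta1) = sin(26 deg) = 0.438371
sin(theta2) = V2/V1 * sin(theta1) = 3781/2727 * 0.438371 = 0.607804
theta2 = arcsin(0.607804) = 37.4309 degrees

37.4309


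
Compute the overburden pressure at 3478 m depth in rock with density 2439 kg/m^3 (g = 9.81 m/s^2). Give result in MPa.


P = rho * g * z / 1e6
= 2439 * 9.81 * 3478 / 1e6
= 83216680.02 / 1e6
= 83.2167 MPa

83.2167


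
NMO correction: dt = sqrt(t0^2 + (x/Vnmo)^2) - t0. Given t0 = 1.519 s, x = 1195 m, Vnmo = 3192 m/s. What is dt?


x/Vnmo = 1195/3192 = 0.374373
(x/Vnmo)^2 = 0.140155
t0^2 = 2.307361
sqrt(2.307361 + 0.140155) = 1.564454
dt = 1.564454 - 1.519 = 0.045454

0.045454


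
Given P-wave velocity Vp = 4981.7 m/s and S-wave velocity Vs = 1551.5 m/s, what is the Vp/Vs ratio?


Vp/Vs = 4981.7 / 1551.5
= 3.2109

3.2109


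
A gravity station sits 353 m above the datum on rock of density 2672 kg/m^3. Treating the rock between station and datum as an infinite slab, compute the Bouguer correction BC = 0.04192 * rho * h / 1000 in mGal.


BC = 0.04192 * rho * h / 1000
= 0.04192 * 2672 * 353 / 1000
= 39.5396 mGal

39.5396


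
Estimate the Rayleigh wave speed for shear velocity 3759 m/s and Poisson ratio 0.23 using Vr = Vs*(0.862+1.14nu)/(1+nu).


Numerator factor = 0.862 + 1.14*0.23 = 1.1242
Denominator = 1 + 0.23 = 1.23
Vr = 3759 * 1.1242 / 1.23 = 3435.66 m/s

3435.66


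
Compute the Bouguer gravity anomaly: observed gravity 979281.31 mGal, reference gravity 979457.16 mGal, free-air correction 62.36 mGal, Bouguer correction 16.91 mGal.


BA = g_obs - g_ref + FAC - BC
= 979281.31 - 979457.16 + 62.36 - 16.91
= -130.4 mGal

-130.4


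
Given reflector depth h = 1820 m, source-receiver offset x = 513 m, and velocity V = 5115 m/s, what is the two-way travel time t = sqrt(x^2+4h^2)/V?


x^2 + 4h^2 = 513^2 + 4*1820^2 = 263169 + 13249600 = 13512769
sqrt(13512769) = 3675.9718
t = 3675.9718 / 5115 = 0.7187 s

0.7187


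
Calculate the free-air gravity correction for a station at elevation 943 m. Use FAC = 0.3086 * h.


FAC = 0.3086 * h
= 0.3086 * 943
= 291.0098 mGal

291.0098


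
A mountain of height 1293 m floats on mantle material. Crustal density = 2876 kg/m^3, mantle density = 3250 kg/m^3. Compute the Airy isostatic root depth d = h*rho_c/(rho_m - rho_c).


rho_m - rho_c = 3250 - 2876 = 374
d = 1293 * 2876 / 374
= 3718668 / 374
= 9942.96 m

9942.96


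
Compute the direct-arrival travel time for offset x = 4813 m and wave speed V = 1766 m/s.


t = x / V
= 4813 / 1766
= 2.7254 s

2.7254


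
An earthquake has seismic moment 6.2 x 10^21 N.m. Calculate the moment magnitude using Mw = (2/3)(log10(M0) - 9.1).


log10(M0) = log10(6.2 x 10^21) = 21.7924
Mw = 2/3 * (21.7924 - 9.1)
= 2/3 * 12.6924
= 8.46

8.46


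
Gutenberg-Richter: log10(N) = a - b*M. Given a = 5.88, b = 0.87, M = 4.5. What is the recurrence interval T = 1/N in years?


log10(N) = 5.88 - 0.87*4.5 = 1.965
N = 10^1.965 = 92.257143
T = 1/N = 1/92.257143 = 0.0108 years

0.0108


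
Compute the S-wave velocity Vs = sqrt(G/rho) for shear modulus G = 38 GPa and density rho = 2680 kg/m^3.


Convert G to Pa: G = 38e9 Pa
Compute G/rho = 38e9 / 2680 = 14179104.4776
Vs = sqrt(14179104.4776) = 3765.52 m/s

3765.52


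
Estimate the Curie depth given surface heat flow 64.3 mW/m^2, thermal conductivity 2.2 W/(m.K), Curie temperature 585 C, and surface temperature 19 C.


T_Curie - T_surf = 585 - 19 = 566 C
Convert q to W/m^2: 64.3 mW/m^2 = 0.0643 W/m^2
d = 566 * 2.2 / 0.0643 = 19365.47 m

19365.47


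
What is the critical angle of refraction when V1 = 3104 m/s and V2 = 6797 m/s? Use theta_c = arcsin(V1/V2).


V1/V2 = 3104/6797 = 0.456672
theta_c = arcsin(0.456672) = 27.1726 degrees

27.1726


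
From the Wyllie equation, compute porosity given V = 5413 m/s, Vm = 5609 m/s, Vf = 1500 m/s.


1/V - 1/Vm = 1/5413 - 1/5609 = 6.46e-06
1/Vf - 1/Vm = 1/1500 - 1/5609 = 0.00048838
phi = 6.46e-06 / 0.00048838 = 0.0132

0.0132


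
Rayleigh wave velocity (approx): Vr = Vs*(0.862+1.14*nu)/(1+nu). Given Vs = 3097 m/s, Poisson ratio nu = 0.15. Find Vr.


Numerator factor = 0.862 + 1.14*0.15 = 1.033
Denominator = 1 + 0.15 = 1.15
Vr = 3097 * 1.033 / 1.15 = 2781.91 m/s

2781.91


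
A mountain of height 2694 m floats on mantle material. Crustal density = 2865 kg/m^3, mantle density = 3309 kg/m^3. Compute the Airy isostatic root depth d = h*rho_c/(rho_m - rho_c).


rho_m - rho_c = 3309 - 2865 = 444
d = 2694 * 2865 / 444
= 7718310 / 444
= 17383.58 m

17383.58


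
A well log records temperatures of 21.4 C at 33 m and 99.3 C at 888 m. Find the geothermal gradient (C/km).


dT = 99.3 - 21.4 = 77.9 C
dz = 888 - 33 = 855 m
gradient = dT/dz * 1000 = 77.9/855 * 1000 = 91.1111 C/km

91.1111


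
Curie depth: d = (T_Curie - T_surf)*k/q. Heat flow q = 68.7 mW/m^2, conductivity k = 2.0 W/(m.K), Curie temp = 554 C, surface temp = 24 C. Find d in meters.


T_Curie - T_surf = 554 - 24 = 530 C
Convert q to W/m^2: 68.7 mW/m^2 = 0.0687 W/m^2
d = 530 * 2.0 / 0.0687 = 15429.4 m

15429.4


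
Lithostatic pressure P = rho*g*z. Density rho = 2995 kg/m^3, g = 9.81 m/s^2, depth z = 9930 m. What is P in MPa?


P = rho * g * z / 1e6
= 2995 * 9.81 * 9930 / 1e6
= 291752833.5 / 1e6
= 291.7528 MPa

291.7528


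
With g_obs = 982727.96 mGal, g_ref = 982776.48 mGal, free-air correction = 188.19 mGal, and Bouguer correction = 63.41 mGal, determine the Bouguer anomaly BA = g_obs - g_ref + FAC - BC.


BA = g_obs - g_ref + FAC - BC
= 982727.96 - 982776.48 + 188.19 - 63.41
= 76.26 mGal

76.26


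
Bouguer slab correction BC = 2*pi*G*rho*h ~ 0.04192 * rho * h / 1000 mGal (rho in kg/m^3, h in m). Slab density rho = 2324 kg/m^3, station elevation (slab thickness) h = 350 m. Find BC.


BC = 0.04192 * rho * h / 1000
= 0.04192 * 2324 * 350 / 1000
= 34.0977 mGal

34.0977


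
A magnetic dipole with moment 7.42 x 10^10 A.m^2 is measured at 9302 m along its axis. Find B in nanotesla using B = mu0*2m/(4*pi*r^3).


m = 7.42 x 10^10 = 74200000000 A.m^2
2m = 148400000000 A.m^2
r^3 = 9302^3 = 804876051608
B = (4pi*10^-7) * 148400000000 / (4*pi * 804876051608) * 1e9
= 186484.939917 / 10114370763128.21 * 1e9
= 18.4376 nT

18.4376


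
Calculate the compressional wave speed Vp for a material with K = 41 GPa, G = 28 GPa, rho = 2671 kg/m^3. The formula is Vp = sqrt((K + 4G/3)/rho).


First compute the effective modulus:
K + 4G/3 = 41e9 + 4*28e9/3 = 78333333333.33 Pa
Then divide by density:
78333333333.33 / 2671 = 29327343.0675 Pa/(kg/m^3)
Take the square root:
Vp = sqrt(29327343.0675) = 5415.47 m/s

5415.47


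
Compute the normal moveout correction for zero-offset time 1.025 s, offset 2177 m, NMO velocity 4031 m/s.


x/Vnmo = 2177/4031 = 0.540065
(x/Vnmo)^2 = 0.29167
t0^2 = 1.050625
sqrt(1.050625 + 0.29167) = 1.158574
dt = 1.158574 - 1.025 = 0.133574

0.133574


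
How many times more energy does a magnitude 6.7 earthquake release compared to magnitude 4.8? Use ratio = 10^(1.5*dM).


M2 - M1 = 6.7 - 4.8 = 1.9
1.5 * 1.9 = 2.85
ratio = 10^2.85 = 707.95

707.95


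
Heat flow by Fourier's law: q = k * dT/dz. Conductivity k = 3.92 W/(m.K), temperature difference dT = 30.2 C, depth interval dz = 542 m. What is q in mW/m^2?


q = k * dT / dz * 1000
= 3.92 * 30.2 / 542 * 1000
= 0.218421 * 1000
= 218.4207 mW/m^2

218.4207


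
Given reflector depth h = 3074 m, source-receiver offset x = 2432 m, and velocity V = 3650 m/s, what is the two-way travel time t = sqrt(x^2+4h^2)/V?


x^2 + 4h^2 = 2432^2 + 4*3074^2 = 5914624 + 37797904 = 43712528
sqrt(43712528) = 6611.5451
t = 6611.5451 / 3650 = 1.8114 s

1.8114


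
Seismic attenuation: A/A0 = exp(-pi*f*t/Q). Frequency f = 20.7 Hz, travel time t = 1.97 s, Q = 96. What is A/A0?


pi*f*t/Q = pi*20.7*1.97/96 = 1.33449
A/A0 = exp(-1.33449) = 0.263293

0.263293


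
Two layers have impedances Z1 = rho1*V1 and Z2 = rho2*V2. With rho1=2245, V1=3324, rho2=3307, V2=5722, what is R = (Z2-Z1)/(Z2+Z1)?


Z1 = 2245 * 3324 = 7462380
Z2 = 3307 * 5722 = 18922654
R = (18922654 - 7462380) / (18922654 + 7462380) = 11460274 / 26385034 = 0.4343

0.4343


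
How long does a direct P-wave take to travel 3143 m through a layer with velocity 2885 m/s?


t = x / V
= 3143 / 2885
= 1.0894 s

1.0894


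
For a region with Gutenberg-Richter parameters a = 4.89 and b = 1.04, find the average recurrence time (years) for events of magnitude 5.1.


log10(N) = 4.89 - 1.04*5.1 = -0.414
N = 10^-0.414 = 0.385478
T = 1/N = 1/0.385478 = 2.5942 years

2.5942


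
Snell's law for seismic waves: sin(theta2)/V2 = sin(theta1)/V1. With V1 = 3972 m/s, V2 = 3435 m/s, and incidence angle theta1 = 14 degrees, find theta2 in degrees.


sin(theta1) = sin(14 deg) = 0.241922
sin(theta2) = V2/V1 * sin(theta1) = 3435/3972 * 0.241922 = 0.209215
theta2 = arcsin(0.209215) = 12.0763 degrees

12.0763


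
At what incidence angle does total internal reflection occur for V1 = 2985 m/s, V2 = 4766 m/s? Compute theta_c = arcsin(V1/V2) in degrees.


V1/V2 = 2985/4766 = 0.626311
theta_c = arcsin(0.626311) = 38.7785 degrees

38.7785


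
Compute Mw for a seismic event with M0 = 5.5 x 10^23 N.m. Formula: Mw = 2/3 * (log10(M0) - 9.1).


log10(M0) = log10(5.5 x 10^23) = 23.7404
Mw = 2/3 * (23.7404 - 9.1)
= 2/3 * 14.6404
= 9.76

9.76


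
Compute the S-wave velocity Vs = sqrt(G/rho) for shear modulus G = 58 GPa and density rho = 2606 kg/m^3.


Convert G to Pa: G = 58e9 Pa
Compute G/rho = 58e9 / 2606 = 22256331.5426
Vs = sqrt(22256331.5426) = 4717.66 m/s

4717.66


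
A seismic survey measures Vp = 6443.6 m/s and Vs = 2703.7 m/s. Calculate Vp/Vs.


Vp/Vs = 6443.6 / 2703.7
= 2.3833

2.3833


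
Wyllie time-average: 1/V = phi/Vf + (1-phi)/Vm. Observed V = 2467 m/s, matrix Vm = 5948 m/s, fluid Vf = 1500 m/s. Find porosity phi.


1/V - 1/Vm = 1/2467 - 1/5948 = 0.00023723
1/Vf - 1/Vm = 1/1500 - 1/5948 = 0.00049854
phi = 0.00023723 / 0.00049854 = 0.4758

0.4758


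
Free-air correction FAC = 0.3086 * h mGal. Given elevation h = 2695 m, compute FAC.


FAC = 0.3086 * h
= 0.3086 * 2695
= 831.677 mGal

831.677


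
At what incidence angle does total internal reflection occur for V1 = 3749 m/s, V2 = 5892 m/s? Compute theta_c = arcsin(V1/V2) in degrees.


V1/V2 = 3749/5892 = 0.636286
theta_c = arcsin(0.636286) = 39.5155 degrees

39.5155


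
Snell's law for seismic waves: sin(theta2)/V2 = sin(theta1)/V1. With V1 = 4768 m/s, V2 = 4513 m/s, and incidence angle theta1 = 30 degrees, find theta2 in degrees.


sin(theta1) = sin(30 deg) = 0.5
sin(theta2) = V2/V1 * sin(theta1) = 4513/4768 * 0.5 = 0.473259
theta2 = arcsin(0.473259) = 28.2461 degrees

28.2461


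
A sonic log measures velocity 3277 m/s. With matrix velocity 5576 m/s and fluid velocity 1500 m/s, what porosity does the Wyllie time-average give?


1/V - 1/Vm = 1/3277 - 1/5576 = 0.00012582
1/Vf - 1/Vm = 1/1500 - 1/5576 = 0.00048733
phi = 0.00012582 / 0.00048733 = 0.2582

0.2582


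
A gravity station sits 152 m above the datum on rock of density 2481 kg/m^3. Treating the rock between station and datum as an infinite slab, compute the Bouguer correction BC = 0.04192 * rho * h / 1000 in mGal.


BC = 0.04192 * rho * h / 1000
= 0.04192 * 2481 * 152 / 1000
= 15.8085 mGal

15.8085


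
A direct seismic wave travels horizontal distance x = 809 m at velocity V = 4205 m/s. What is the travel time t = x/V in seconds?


t = x / V
= 809 / 4205
= 0.1924 s

0.1924


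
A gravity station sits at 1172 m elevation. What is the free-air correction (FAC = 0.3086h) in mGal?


FAC = 0.3086 * h
= 0.3086 * 1172
= 361.6792 mGal

361.6792
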